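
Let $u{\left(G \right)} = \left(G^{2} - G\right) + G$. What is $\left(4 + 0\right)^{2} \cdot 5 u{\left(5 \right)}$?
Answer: $2000$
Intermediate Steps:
$u{\left(G \right)} = G^{2}$
$\left(4 + 0\right)^{2} \cdot 5 u{\left(5 \right)} = \left(4 + 0\right)^{2} \cdot 5 \cdot 5^{2} = 4^{2} \cdot 5 \cdot 25 = 16 \cdot 5 \cdot 25 = 80 \cdot 25 = 2000$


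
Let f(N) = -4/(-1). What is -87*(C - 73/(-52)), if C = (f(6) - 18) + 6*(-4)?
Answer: 165561/52 ≈ 3183.9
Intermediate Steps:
f(N) = 4 (f(N) = -4*(-1) = 4)
C = -38 (C = (4 - 18) + 6*(-4) = -14 - 24 = -38)
-87*(C - 73/(-52)) = -87*(-38 - 73/(-52)) = -87*(-38 - 73*(-1/52)) = -87*(-38 + 73/52) = -87*(-1903/52) = 165561/52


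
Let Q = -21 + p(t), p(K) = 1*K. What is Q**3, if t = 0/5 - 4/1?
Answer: -15625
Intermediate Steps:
t = -4 (t = 0*(1/5) - 4*1 = 0 - 4 = -4)
p(K) = K
Q = -25 (Q = -21 - 4 = -25)
Q**3 = (-25)**3 = -15625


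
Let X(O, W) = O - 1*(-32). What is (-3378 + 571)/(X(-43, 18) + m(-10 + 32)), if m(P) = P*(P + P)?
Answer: -2807/957 ≈ -2.9331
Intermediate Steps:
X(O, W) = 32 + O (X(O, W) = O + 32 = 32 + O)
m(P) = 2*P² (m(P) = P*(2*P) = 2*P²)
(-3378 + 571)/(X(-43, 18) + m(-10 + 32)) = (-3378 + 571)/((32 - 43) + 2*(-10 + 32)²) = -2807/(-11 + 2*22²) = -2807/(-11 + 2*484) = -2807/(-11 + 968) = -2807/957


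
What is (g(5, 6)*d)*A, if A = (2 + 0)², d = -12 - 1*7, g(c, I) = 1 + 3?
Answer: -304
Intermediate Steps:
g(c, I) = 4
d = -19 (d = -12 - 7 = -19)
A = 4 (A = 2² = 4)
(g(5, 6)*d)*A = (4*(-19))*4 = -76*4 = -304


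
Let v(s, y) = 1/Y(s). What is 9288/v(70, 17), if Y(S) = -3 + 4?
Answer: 9288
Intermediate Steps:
Y(S) = 1
v(s, y) = 1 (v(s, y) = 1/1 = 1)
9288/v(70, 17) = 9288/1 = 9288*1 = 9288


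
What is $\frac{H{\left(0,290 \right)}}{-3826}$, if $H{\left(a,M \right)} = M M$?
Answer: $- \frac{42050}{1913} \approx -21.981$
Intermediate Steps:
$H{\left(a,M \right)} = M^{2}$
$\frac{H{\left(0,290 \right)}}{-3826} = \frac{290^{2}}{-3826} = 84100 \left(- \frac{1}{3826}\right) = - \frac{42050}{1913}$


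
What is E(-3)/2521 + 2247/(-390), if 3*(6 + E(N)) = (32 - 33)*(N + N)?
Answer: -1888749/327730 ≈ -5.7631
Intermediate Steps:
E(N) = -6 - 2*N/3 (E(N) = -6 + ((32 - 33)*(N + N))/3 = -6 + (-2*N)/3 = -6 - 2*N/3)
E(-3)/2521 + 2247/(-390) = (-6 - ⅔*(-3))/2521 + 2247/(-390) = (-6 + 2)*(1/2521) + 2247*(-1/390) = -4*1/2521 - 749/130 = -4/2521 - 749/130 = -1888749/327730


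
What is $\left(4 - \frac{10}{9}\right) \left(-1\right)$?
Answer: $- \frac{26}{9} \approx -2.8889$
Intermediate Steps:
$\left(4 - \frac{10}{9}\right) \left(-1\right) = \frac{26}{9} \left(-1\right) = - \frac{26}{9}$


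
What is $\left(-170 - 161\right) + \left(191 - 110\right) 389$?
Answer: $31178$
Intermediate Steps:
$\left(-170 - 161\right) + \left(191 - 110\right) 389 = \left(-170 - 161\right) + 81 \cdot 389 = -331 + 31509 = 31178$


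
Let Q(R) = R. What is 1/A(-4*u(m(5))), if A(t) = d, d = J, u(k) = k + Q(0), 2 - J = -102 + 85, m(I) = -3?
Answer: 1/19 ≈ 0.052632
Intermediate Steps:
J = 19 (J = 2 - (-102 + 85) = 2 - 1*(-17) = 2 + 17 = 19)
u(k) = k (u(k) = k + 0 = k)
d = 19
A(t) = 19
1/A(-4*u(m(5))) = 1/19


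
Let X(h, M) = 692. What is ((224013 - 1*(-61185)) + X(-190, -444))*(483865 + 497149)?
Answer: 280462092460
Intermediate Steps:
((224013 - 1*(-61185)) + X(-190, -444))*(483865 + 497149) = ((224013 - 1*(-61185)) + 692)*(483865 + 497149) = ((224013 + 61185) + 692)*981014 = (285198 + 692)*981014 = 285890*981014 = 280462092460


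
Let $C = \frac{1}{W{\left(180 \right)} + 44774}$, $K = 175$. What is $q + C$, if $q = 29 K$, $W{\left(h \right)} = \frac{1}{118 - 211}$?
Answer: $\frac{21132203668}{4163981} \approx 5075.0$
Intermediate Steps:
$W{\left(h \right)} = - \frac{1}{93}$ ($W{\left(h \right)} = \frac{1}{-93} = - \frac{1}{93}$)
$q = 5075$ ($q = 29 \cdot 175 = 5075$)
$C = \frac{93}{4163981}$ ($C = \frac{1}{- \frac{1}{93} + 44774} = \frac{1}{\frac{4163981}{93}} = \frac{93}{4163981} \approx 2.2334 \cdot 10^{-5}$)
$q + C = 5075 + \frac{93}{4163981} = \frac{21132203668}{4163981}$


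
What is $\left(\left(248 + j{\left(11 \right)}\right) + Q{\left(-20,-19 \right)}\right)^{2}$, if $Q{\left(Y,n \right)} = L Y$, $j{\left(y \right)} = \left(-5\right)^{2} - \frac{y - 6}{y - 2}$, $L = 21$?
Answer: $\frac{1763584}{81} \approx 21773.0$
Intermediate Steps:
$j{\left(y \right)} = 25 - \frac{-6 + y}{-2 + y}$
$Q{\left(Y,n \right)} = 21 Y$
$\left(\left(248 + j{\left(11 \right)}\right) + Q{\left(-20,-19 \right)}\right)^{2} = \left(\left(248 + \frac{4 \left(-11 + 6 \cdot 11\right)}{-2 + 11}\right) + 21 \left(-20\right)\right)^{2} = \left(\left(248 + \frac{4 \left(-11 + 66\right)}{9}\right) - 420\right)^{2} = \left(\left(248 + 4 \cdot \frac{1}{9} \cdot 55\right) - 420\right)^{2} = \left(\left(248 + \frac{220}{9}\right) - 420\right)^{2} = \left(\frac{2452}{9} - 420\right)^{2} = \left(- \frac{1328}{9}\right)^{2} = \frac{1763584}{81}$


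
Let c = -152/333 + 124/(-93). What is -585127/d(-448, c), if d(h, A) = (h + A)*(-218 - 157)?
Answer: -64949097/18722500 ≈ -3.4690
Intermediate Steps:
c = -596/333 (c = -152*1/333 + 124*(-1/93) = -152/333 - 4/3 = -596/333 ≈ -1.7898)
d(h, A) = -375*A - 375*h (d(h, A) = (A + h)*(-375) = -375*A - 375*h)
-585127/d(-448, c) = -585127/(-375*(-596/333) - 375*(-448)) = -585127/(74500/111 + 168000) = -585127/18722500/111 = -585127*111/18722500 = -64949097/18722500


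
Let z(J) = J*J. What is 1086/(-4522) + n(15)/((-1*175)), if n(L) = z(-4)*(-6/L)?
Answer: -57539/282625 ≈ -0.20359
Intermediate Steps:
z(J) = J²
n(L) = -96/L (n(L) = (-4)²*(-6/L) = 16*(-6/L) = -96/L)
1086/(-4522) + n(15)/((-1*175)) = 1086/(-4522) + (-96/15)/((-1*175)) = 1086*(-1/4522) - 96*1/15/(-175) = -543/2261 - 32/5*(-1/175) = -543/2261 + 32/875 = -57539/282625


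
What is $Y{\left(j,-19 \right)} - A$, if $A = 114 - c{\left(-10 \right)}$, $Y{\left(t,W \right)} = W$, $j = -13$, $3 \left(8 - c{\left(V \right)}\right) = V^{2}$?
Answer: $- \frac{475}{3} \approx -158.33$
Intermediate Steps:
$c{\left(V \right)} = 8 - \frac{V^{2}}{3}$
$A = \frac{418}{3}$ ($A = 114 - \left(8 - \frac{\left(-10\right)^{2}}{3}\right) = 114 - \left(8 - \frac{100}{3}\right) = 114 - - \frac{76}{3} = 114 + \frac{76}{3} = \frac{418}{3} \approx 139.33$)
$Y{\left(j,-19 \right)} - A = -19 - \frac{418}{3} = - \frac{475}{3}$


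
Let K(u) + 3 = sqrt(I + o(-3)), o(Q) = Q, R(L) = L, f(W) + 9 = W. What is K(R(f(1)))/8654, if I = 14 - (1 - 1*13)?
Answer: -3/8654 + sqrt(23)/8654 ≈ 0.00020751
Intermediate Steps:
f(W) = -9 + W
I = 26 (I = 14 - (1 - 13) = 14 - 1*(-12) = 14 + 12 = 26)
K(u) = -3 + sqrt(23) (K(u) = -3 + sqrt(26 - 3) = -3 + sqrt(23))
K(R(f(1)))/8654 = (-3 + sqrt(23))/8654 = (-3 + sqrt(23))*(1/8654) = -3/8654 + sqrt(23)/8654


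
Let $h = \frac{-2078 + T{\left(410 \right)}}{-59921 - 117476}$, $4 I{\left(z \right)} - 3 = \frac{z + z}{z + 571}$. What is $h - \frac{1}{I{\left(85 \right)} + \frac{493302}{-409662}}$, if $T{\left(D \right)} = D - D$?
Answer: $\frac{15963602947426}{6187712201627} \approx 2.5799$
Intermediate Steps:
$T{\left(D \right)} = 0$
$I{\left(z \right)} = \frac{3}{4} + \frac{z}{2 \left(571 + z\right)}$ ($I{\left(z \right)} = \frac{3}{4} + \frac{\left(z + z\right) \frac{1}{z + 571}}{4} = \frac{3}{4} + \frac{2 z \frac{1}{571 + z}}{4} = \frac{3}{4} + \frac{z}{2 \left(571 + z\right)}$)
$h = \frac{2078}{177397}$ ($h = \frac{-2078 + 0}{-59921 - 117476} = - \frac{2078}{-177397} = \left(-2078\right) \left(- \frac{1}{177397}\right) = \frac{2078}{177397} \approx 0.011714$)
$h - \frac{1}{I{\left(85 \right)} + \frac{493302}{-409662}} = \frac{2078}{177397} - \frac{1}{\frac{1713 + 5 \cdot 85}{4 \left(571 + 85\right)} + \frac{493302}{-409662}} = \frac{2078}{177397} - \frac{1}{\frac{1713 + 425}{4 \cdot 656} + 493302 \left(- \frac{1}{409662}\right)} = \frac{2078}{177397} - \frac{1}{\frac{1}{4} \cdot \frac{1}{656} \cdot 2138 - \frac{82217}{68277}} = \frac{2078}{177397} - \frac{1}{\frac{1069}{1312} - \frac{82217}{68277}} = \frac{2078}{177397} - \frac{1}{- \frac{34880591}{89579424}} = \frac{2078}{177397} - - \frac{89579424}{34880591} = \frac{2078}{177397} + \frac{89579424}{34880591} = \frac{15963602947426}{6187712201627}$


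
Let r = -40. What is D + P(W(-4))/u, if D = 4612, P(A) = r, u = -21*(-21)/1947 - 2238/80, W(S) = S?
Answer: 3323297212/720351 ≈ 4613.4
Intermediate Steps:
u = -720351/25960 (u = 441*(1/1947) - 2238*1/80 = 147/649 - 1119/40 = -720351/25960 ≈ -27.749)
P(A) = -40
D + P(W(-4))/u = 4612 - 40/(-720351/25960) = 4612 - 40*(-25960/720351) = 4612 + 1038400/720351 = 3323297212/720351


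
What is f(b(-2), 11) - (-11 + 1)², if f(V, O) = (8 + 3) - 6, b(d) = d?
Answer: -95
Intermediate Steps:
f(V, O) = 5 (f(V, O) = 11 - 6 = 5)
f(b(-2), 11) - (-11 + 1)² = 5 - (-11 + 1)² = 5 - 1*(-10)² = 5 - 1*100 = 5 - 100 = -95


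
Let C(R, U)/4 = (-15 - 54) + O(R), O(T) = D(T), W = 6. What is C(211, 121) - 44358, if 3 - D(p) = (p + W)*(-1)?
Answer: -43754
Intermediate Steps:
D(p) = 9 + p (D(p) = 3 - (p + 6)*(-1) = 3 - (6 + p)*(-1) = 3 - (-6 - p) = 3 + (6 + p) = 9 + p)
O(T) = 9 + T
C(R, U) = -240 + 4*R (C(R, U) = 4*((-15 - 54) + (9 + R)) = 4*(-69 + (9 + R)) = 4*(-60 + R) = -240 + 4*R)
C(211, 121) - 44358 = (-240 + 4*211) - 44358 = (-240 + 844) - 44358 = 604 - 44358 = -43754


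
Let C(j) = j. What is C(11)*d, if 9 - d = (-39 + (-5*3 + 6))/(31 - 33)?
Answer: -165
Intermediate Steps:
d = -15 (d = 9 - (-39 + (-5*3 + 6))/(31 - 33) = 9 - (-39 + (-15 + 6))/(-2) = 9 - (-39 - 9)*(-1)/2 = 9 - (-48)*(-1)/2 = 9 - 1*24 = 9 - 24 = -15)
C(11)*d = 11*(-15) = -165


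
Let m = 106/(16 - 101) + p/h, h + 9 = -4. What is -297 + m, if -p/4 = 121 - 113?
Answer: -326843/1105 ≈ -295.79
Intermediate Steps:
h = -13 (h = -9 - 4 = -13)
p = -32 (p = -4*(121 - 113) = -4*8 = -32)
m = 1342/1105 (m = 106/(16 - 101) - 32/(-13) = 106/(-85) - 32*(-1/13) = 106*(-1/85) + 32/13 = -106/85 + 32/13 = 1342/1105 ≈ 1.2145)
-297 + m = -297 + 1342/1105 = -326843/1105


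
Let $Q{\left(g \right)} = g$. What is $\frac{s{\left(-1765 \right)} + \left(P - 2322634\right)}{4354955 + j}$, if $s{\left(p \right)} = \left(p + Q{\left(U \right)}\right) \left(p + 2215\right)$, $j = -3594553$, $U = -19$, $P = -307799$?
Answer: $- \frac{3433233}{760402} \approx -4.515$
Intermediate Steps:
$s{\left(p \right)} = \left(-19 + p\right) \left(2215 + p\right)$ ($s{\left(p \right)} = \left(p - 19\right) \left(p + 2215\right) = \left(-19 + p\right) \left(2215 + p\right)$)
$\frac{s{\left(-1765 \right)} + \left(P - 2322634\right)}{4354955 + j} = \frac{\left(-42085 + \left(-1765\right)^{2} + 2196 \left(-1765\right)\right) - 2630433}{4354955 - 3594553} = \frac{\left(-42085 + 3115225 - 3875940\right) - 2630433}{760402} = \left(-802800 - 2630433\right) \frac{1}{760402} = \left(-3433233\right) \frac{1}{760402} = - \frac{3433233}{760402}$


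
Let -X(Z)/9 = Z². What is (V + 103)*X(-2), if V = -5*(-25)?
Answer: -8208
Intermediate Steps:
V = 125
X(Z) = -9*Z²
(V + 103)*X(-2) = (125 + 103)*(-9*(-2)²) = 228*(-9*4) = 228*(-36) = -8208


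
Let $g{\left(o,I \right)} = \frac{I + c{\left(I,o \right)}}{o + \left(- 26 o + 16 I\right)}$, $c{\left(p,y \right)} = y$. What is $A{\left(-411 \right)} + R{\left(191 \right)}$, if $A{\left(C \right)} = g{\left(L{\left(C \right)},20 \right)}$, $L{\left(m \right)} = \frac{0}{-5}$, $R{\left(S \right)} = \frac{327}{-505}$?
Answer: $- \frac{4727}{8080} \approx -0.58502$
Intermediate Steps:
$R{\left(S \right)} = - \frac{327}{505}$ ($R{\left(S \right)} = 327 \left(- \frac{1}{505}\right) = - \frac{327}{505}$)
$L{\left(m \right)} = 0$ ($L{\left(m \right)} = 0 \left(- \frac{1}{5}\right) = 0$)
$g{\left(o,I \right)} = \frac{I + o}{- 25 o + 16 I}$ ($g{\left(o,I \right)} = \frac{I + o}{o + \left(- 26 o + 16 I\right)} = \frac{I + o}{- 25 o + 16 I}$)
$A{\left(C \right)} = \frac{1}{16}$ ($A{\left(C \right)} = \frac{20 + 0}{\left(-25\right) 0 + 16 \cdot 20} = \frac{1}{0 + 320} \cdot 20 = \frac{1}{320} \cdot 20 = \frac{1}{16}$)
$A{\left(-411 \right)} + R{\left(191 \right)} = \frac{1}{16} - \frac{327}{505} = - \frac{4727}{8080}$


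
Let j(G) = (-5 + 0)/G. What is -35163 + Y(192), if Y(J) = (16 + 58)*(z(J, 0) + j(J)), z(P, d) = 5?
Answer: -3340313/96 ≈ -34795.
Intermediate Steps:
j(G) = -5/G
Y(J) = 370 - 370/J (Y(J) = (16 + 58)*(5 - 5/J) = 74*(5 - 5/J) = 370 - 370/J)
-35163 + Y(192) = -35163 + (370 - 370/192) = -35163 + (370 - 370*1/192) = -35163 + (370 - 185/96) = -35163 + 35335/96 = -3340313/96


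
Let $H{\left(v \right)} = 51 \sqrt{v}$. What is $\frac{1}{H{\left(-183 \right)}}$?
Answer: $- \frac{i \sqrt{183}}{9333} \approx - 0.0014495 i$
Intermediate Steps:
$\frac{1}{H{\left(-183 \right)}} = \frac{1}{51 \sqrt{-183}} = \frac{1}{51 i \sqrt{183}} = - \frac{i \sqrt{183}}{9333}$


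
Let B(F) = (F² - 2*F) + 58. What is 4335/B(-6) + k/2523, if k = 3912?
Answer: 3783959/89146 ≈ 42.447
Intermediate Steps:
B(F) = 58 + F² - 2*F
4335/B(-6) + k/2523 = 4335/(58 + (-6)² - 2*(-6)) + 3912/2523 = 4335/(58 + 36 + 12) + 3912*(1/2523) = 4335/106 + 1304/841 = 3783959/89146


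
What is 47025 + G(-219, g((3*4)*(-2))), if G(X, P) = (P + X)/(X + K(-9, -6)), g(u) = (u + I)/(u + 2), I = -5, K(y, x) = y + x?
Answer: 242089489/5148 ≈ 47026.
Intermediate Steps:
K(y, x) = x + y
g(u) = (-5 + u)/(2 + u) (g(u) = (u - 5)/(u + 2) = (-5 + u)/(2 + u))
G(X, P) = (P + X)/(-15 + X) (G(X, P) = (P + X)/(X + (-6 - 9)) = (P + X)/(X - 15) = (P + X)/(-15 + X))
47025 + G(-219, g((3*4)*(-2))) = 47025 + ((-5 + (3*4)*(-2))/(2 + (3*4)*(-2)) - 219)/(-15 - 219) = 47025 + ((-5 + 12*(-2))/(2 + 12*(-2)) - 219)/(-234) = 47025 - ((-5 - 24)/(2 - 24) - 219)/234 = 47025 - (-29/(-22) - 219)/234 = 47025 - (-1/22*(-29) - 219)/234 = 47025 - (29/22 - 219)/234 = 47025 - 1/234*(-4789/22) = 47025 + 4789/5148 = 242089489/5148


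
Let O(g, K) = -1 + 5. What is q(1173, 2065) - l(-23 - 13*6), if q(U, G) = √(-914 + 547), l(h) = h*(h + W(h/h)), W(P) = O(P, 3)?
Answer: -9797 + I*√367 ≈ -9797.0 + 19.157*I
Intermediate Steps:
O(g, K) = 4
W(P) = 4
l(h) = h*(4 + h) (l(h) = h*(h + 4) = h*(4 + h))
q(U, G) = I*√367 (q(U, G) = √(-367) = I*√367)
q(1173, 2065) - l(-23 - 13*6) = I*√367 - (-23 - 13*6)*(4 + (-23 - 13*6)) = I*√367 - (-23 - 78)*(4 + (-23 - 78)) = I*√367 - (-101)*(4 - 101) = I*√367 - (-101)*(-97) = I*√367 - 1*9797 = I*√367 - 9797 = -9797 + I*√367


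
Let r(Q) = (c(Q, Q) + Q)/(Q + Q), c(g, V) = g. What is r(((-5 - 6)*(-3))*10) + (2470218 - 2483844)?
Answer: -13625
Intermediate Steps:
r(Q) = 1 (r(Q) = (Q + Q)/(Q + Q) = (2*Q)/((2*Q)) = (2*Q)*(1/(2*Q)) = 1)
r(((-5 - 6)*(-3))*10) + (2470218 - 2483844) = 1 + (2470218 - 2483844) = 1 - 13626 = -13625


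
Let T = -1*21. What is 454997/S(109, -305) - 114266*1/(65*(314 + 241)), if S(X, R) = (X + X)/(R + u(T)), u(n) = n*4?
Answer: -6385077435463/7864350 ≈ -8.1190e+5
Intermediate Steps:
T = -21
u(n) = 4*n
S(X, R) = 2*X/(-84 + R) (S(X, R) = (X + X)/(R + 4*(-21)) = (2*X)/(R - 84) = (2*X)/(-84 + R) = 2*X/(-84 + R))
454997/S(109, -305) - 114266*1/(65*(314 + 241)) = 454997/((2*109/(-84 - 305))) - 114266*1/(65*(314 + 241)) = 454997/((2*109/(-389))) - 114266/(555*65) = 454997/((2*109*(-1/389))) - 114266/36075 = 454997/(-218/389) - 114266*1/36075 = 454997*(-389/218) - 114266/36075 = -176993833/218 - 114266/36075 = -6385077435463/7864350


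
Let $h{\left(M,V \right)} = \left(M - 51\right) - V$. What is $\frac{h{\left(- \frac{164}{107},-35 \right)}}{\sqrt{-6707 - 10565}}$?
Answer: $\frac{469 i \sqrt{4318}}{231013} \approx 0.13341 i$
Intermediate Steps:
$h{\left(M,V \right)} = -51 + M - V$ ($h{\left(M,V \right)} = \left(M - 51\right) - V = \left(-51 + M\right) - V = -51 + M - V$)
$\frac{h{\left(- \frac{164}{107},-35 \right)}}{\sqrt{-6707 - 10565}} = \frac{-51 - \frac{164}{107} - -35}{\sqrt{-6707 - 10565}} = \frac{-51 - \frac{164}{107} + 35}{\sqrt{-17272}} = \frac{-51 - \frac{164}{107} + 35}{2 i \sqrt{4318}} = - \frac{1876 \left(- \frac{i \sqrt{4318}}{8636}\right)}{107} = \frac{469 i \sqrt{4318}}{231013}$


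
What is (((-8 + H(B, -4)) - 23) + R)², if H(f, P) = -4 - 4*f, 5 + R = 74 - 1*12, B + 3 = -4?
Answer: 2500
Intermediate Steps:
B = -7 (B = -3 - 4 = -7)
R = 57 (R = -5 + (74 - 1*12) = -5 + (74 - 12) = -5 + 62 = 57)
(((-8 + H(B, -4)) - 23) + R)² = (((-8 + (-4 - 4*(-7))) - 23) + 57)² = (((-8 + (-4 + 28)) - 23) + 57)² = (((-8 + 24) - 23) + 57)² = ((16 - 23) + 57)² = (-7 + 57)² = 50² = 2500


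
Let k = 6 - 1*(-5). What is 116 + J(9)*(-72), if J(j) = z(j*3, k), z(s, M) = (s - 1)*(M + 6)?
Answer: -31708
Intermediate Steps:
k = 11 (k = 6 + 5 = 11)
z(s, M) = (-1 + s)*(6 + M)
J(j) = -17 + 51*j (J(j) = -6 - 1*11 + 6*(j*3) + 11*(j*3) = -6 - 11 + 6*(3*j) + 11*(3*j) = -6 - 11 + 18*j + 33*j = -17 + 51*j)
116 + J(9)*(-72) = 116 + (-17 + 51*9)*(-72) = 116 + (-17 + 459)*(-72) = 116 + 442*(-72) = 116 - 31824 = -31708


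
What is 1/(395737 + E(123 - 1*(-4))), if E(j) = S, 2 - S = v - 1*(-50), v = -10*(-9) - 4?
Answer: 1/395603 ≈ 2.5278e-6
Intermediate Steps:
v = 86 (v = 90 - 4 = 86)
S = -134 (S = 2 - (86 - 1*(-50)) = 2 - (86 + 50) = 2 - 1*136 = 2 - 136 = -134)
E(j) = -134
1/(395737 + E(123 - 1*(-4))) = 1/(395737 - 134) = 1/395603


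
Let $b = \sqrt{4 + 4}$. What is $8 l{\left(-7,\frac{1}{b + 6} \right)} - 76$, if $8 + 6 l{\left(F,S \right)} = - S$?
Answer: $- \frac{1826}{21} + \frac{2 \sqrt{2}}{21} \approx -86.818$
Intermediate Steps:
$b = 2 \sqrt{2}$ ($b = \sqrt{8} = 2 \sqrt{2} \approx 2.8284$)
$l{\left(F,S \right)} = - \frac{4}{3} - \frac{S}{6}$ ($l{\left(F,S \right)} = - \frac{4}{3} + \frac{\left(-1\right) S}{6} = - \frac{4}{3} - \frac{S}{6}$)
$8 l{\left(-7,\frac{1}{b + 6} \right)} - 76 = 8 \left(- \frac{4}{3} - \frac{1}{6 \left(2 \sqrt{2} + 6\right)}\right) - 76 = 8 \left(- \frac{4}{3} - \frac{1}{6 \left(6 + 2 \sqrt{2}\right)}\right) - 76 = \left(- \frac{32}{3} - \frac{4}{3 \left(6 + 2 \sqrt{2}\right)}\right) - 76 = - \frac{260}{3} - \frac{4}{3 \left(6 + 2 \sqrt{2}\right)}$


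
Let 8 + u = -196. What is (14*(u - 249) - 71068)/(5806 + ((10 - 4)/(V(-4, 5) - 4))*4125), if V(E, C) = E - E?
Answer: 154820/763 ≈ 202.91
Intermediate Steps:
u = -204 (u = -8 - 196 = -204)
V(E, C) = 0
(14*(u - 249) - 71068)/(5806 + ((10 - 4)/(V(-4, 5) - 4))*4125) = (14*(-204 - 249) - 71068)/(5806 + ((10 - 4)/(0 - 4))*4125) = (14*(-453) - 71068)/(5806 + (6/(-4))*4125) = (-6342 - 71068)/(5806 + (6*(-¼))*4125) = -77410/(5806 - 3/2*4125) = -77410/(5806 - 12375/2) = -77410/(-763/2) = -77410*(-2/763) = 154820/763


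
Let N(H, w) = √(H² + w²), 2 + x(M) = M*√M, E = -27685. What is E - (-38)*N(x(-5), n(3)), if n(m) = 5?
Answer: -27685 + 76*√(-24 + 5*I*√5) ≈ -27600.0 + 381.81*I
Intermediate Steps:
x(M) = -2 + M^(3/2) (x(M) = -2 + M*√M = -2 + M^(3/2))
E - (-38)*N(x(-5), n(3)) = -27685 - (-38)*√((-2 + (-5)^(3/2))² + 5²) = -27685 - (-38)*√((-2 - 5*I*√5)² + 25) = -27685 - (-38)*√(25 + (-2 - 5*I*√5)²) = -27685 + 38*√(25 + (-2 - 5*I*√5)²)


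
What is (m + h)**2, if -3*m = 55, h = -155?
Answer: 270400/9 ≈ 30044.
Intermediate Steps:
m = -55/3 (m = -1/3*55 = -55/3 ≈ -18.333)
(m + h)**2 = (-55/3 - 155)**2 = (-520/3)**2 = 270400/9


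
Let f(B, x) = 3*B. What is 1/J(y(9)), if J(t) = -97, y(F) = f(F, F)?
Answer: -1/97 ≈ -0.010309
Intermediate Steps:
y(F) = 3*F
1/J(y(9)) = 1/(-97) = -1/97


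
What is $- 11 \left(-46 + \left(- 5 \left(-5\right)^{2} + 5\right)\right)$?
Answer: $1826$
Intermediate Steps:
$- 11 \left(-46 + \left(- 5 \left(-5\right)^{2} + 5\right)\right) = - 11 \left(-46 + \left(\left(-5\right) 25 + 5\right)\right) = - 11 \left(-46 + \left(-125 + 5\right)\right) = - 11 \left(-46 - 120\right) = \left(-11\right) \left(-166\right) = 1826$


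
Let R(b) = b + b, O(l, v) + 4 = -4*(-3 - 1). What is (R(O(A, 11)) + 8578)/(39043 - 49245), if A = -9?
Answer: -4301/5101 ≈ -0.84317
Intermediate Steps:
O(l, v) = 12 (O(l, v) = -4 - 4*(-3 - 1) = -4 - 4*(-4) = -4 + 16 = 12)
R(b) = 2*b
(R(O(A, 11)) + 8578)/(39043 - 49245) = (2*12 + 8578)/(39043 - 49245) = (24 + 8578)/(-10202) = 8602*(-1/10202) = -4301/5101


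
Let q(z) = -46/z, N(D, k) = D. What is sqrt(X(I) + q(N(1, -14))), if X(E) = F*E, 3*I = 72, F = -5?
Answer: I*sqrt(166) ≈ 12.884*I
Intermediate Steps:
I = 24 (I = (1/3)*72 = 24)
X(E) = -5*E
sqrt(X(I) + q(N(1, -14))) = sqrt(-5*24 - 46/1) = sqrt(-120 - 46*1) = sqrt(-120 - 46) = sqrt(-166) = I*sqrt(166)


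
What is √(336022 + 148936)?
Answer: √484958 ≈ 696.39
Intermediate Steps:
√(336022 + 148936) = √484958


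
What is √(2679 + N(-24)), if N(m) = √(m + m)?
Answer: √(2679 + 4*I*√3) ≈ 51.759 + 0.06693*I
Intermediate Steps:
N(m) = √2*√m (N(m) = √(2*m) = √2*√m)
√(2679 + N(-24)) = √(2679 + √2*√(-24)) = √(2679 + √2*(2*I*√6)) = √(2679 + 4*I*√3)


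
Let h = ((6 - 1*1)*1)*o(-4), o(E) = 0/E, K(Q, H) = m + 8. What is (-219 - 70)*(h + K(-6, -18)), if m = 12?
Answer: -5780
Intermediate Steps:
K(Q, H) = 20 (K(Q, H) = 12 + 8 = 20)
o(E) = 0
h = 0 (h = ((6 - 1*1)*1)*0 = ((6 - 1)*1)*0 = (5*1)*0 = 5*0 = 0)
(-219 - 70)*(h + K(-6, -18)) = (-219 - 70)*(0 + 20) = -289*20 = -5780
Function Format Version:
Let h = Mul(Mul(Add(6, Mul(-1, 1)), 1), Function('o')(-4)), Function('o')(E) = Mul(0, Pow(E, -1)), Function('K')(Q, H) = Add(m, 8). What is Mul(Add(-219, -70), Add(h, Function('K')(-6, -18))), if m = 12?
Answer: -5780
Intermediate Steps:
Function('K')(Q, H) = 20 (Function('K')(Q, H) = Add(12, 8) = 20)
Function('o')(E) = 0
h = 0 (h = Mul(Mul(Add(6, Mul(-1, 1)), 1), 0) = Mul(Mul(Add(6, -1), 1), 0) = Mul(Mul(5, 1), 0) = Mul(5, 0) = 0)
Mul(Add(-219, -70), Add(h, Function('K')(-6, -18))) = Mul(Add(-219, -70), Add(0, 20)) = Mul(-289, 20) = -5780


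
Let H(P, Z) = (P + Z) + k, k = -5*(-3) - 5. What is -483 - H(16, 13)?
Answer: -522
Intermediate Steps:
k = 10 (k = 15 - 5 = 10)
H(P, Z) = 10 + P + Z (H(P, Z) = (P + Z) + 10 = 10 + P + Z)
-483 - H(16, 13) = -483 - (10 + 16 + 13) = -483 - 1*39 = -483 - 39 = -522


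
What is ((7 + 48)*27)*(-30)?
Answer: -44550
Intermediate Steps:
((7 + 48)*27)*(-30) = (55*27)*(-30) = 1485*(-30) = -44550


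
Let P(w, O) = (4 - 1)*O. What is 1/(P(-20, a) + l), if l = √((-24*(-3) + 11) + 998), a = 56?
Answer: 168/27143 - √1081/27143 ≈ 0.0049781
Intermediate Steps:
P(w, O) = 3*O
l = √1081 (l = √((72 + 11) + 998) = √(83 + 998) = √1081 ≈ 32.879)
1/(P(-20, a) + l) = 1/(3*56 + √1081) = 1/(168 + √1081)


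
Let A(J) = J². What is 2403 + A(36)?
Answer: 3699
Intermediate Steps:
2403 + A(36) = 2403 + 36² = 2403 + 1296 = 3699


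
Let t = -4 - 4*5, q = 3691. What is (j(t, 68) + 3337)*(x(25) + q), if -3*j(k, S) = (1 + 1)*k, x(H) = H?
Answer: 12459748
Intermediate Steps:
t = -24 (t = -4 - 20 = -24)
j(k, S) = -2*k/3 (j(k, S) = -(1 + 1)*k/3 = -2*k/3)
(j(t, 68) + 3337)*(x(25) + q) = (-⅔*(-24) + 3337)*(25 + 3691) = (16 + 3337)*3716 = 3353*3716 = 12459748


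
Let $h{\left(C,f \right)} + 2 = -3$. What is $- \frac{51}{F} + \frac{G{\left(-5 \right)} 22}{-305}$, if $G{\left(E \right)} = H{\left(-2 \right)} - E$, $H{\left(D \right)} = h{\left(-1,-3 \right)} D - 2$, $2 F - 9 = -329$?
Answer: $- \frac{6041}{9760} \approx -0.61895$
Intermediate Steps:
$F = -160$ ($F = \frac{9}{2} + \frac{1}{2} \left(-329\right) = \frac{9}{2} - \frac{329}{2} = -160$)
$h{\left(C,f \right)} = -5$ ($h{\left(C,f \right)} = -2 - 3 = -5$)
$H{\left(D \right)} = -2 - 5 D$ ($H{\left(D \right)} = - 5 D - 2 = -2 - 5 D$)
$G{\left(E \right)} = 8 - E$ ($G{\left(E \right)} = \left(-2 - -10\right) - E = \left(-2 + 10\right) - E = 8 - E$)
$- \frac{51}{F} + \frac{G{\left(-5 \right)} 22}{-305} = - \frac{51}{-160} + \frac{\left(8 - -5\right) 22}{-305} = \left(-51\right) \left(- \frac{1}{160}\right) + \left(8 + 5\right) 22 \left(- \frac{1}{305}\right) = \frac{51}{160} + 13 \cdot 22 \left(- \frac{1}{305}\right) = \frac{51}{160} + 286 \left(- \frac{1}{305}\right) = \frac{51}{160} - \frac{286}{305} = - \frac{6041}{9760}$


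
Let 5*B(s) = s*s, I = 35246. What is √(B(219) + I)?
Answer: √1120955/5 ≈ 211.75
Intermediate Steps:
B(s) = s²/5 (B(s) = (s*s)/5 = s²/5)
√(B(219) + I) = √((⅕)*219² + 35246) = √((⅕)*47961 + 35246) = √(47961/5 + 35246) = √(224191/5) = √1120955/5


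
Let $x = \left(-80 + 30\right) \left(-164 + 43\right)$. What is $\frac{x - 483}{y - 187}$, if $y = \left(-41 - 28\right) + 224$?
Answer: $- \frac{5567}{32} \approx -173.97$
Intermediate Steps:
$x = 6050$ ($x = \left(-50\right) \left(-121\right) = 6050$)
$y = 155$ ($y = \left(-41 - 28\right) + 224 = -69 + 224 = 155$)
$\frac{x - 483}{y - 187} = \frac{6050 - 483}{155 - 187} = \frac{5567}{-32} = 5567 \left(- \frac{1}{32}\right) = - \frac{5567}{32}$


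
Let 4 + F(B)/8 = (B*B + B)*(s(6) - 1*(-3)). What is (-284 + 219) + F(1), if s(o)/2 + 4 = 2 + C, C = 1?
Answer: -81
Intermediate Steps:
s(o) = -2 (s(o) = -8 + 2*(2 + 1) = -8 + 2*3 = -8 + 6 = -2)
F(B) = -32 + 8*B + 8*B² (F(B) = -32 + 8*((B*B + B)*(-2 - 1*(-3))) = -32 + 8*((B² + B)*(-2 + 3)) = -32 + 8*((B + B²)*1) = -32 + 8*(B + B²) = -32 + (8*B + 8*B²) = -32 + 8*B + 8*B²)
(-284 + 219) + F(1) = (-284 + 219) + (-32 + 8*1 + 8*1²) = -65 + (-32 + 8 + 8*1) = -65 + (-32 + 8 + 8) = -65 - 16 = -81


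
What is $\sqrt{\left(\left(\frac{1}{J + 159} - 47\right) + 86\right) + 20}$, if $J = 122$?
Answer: $\frac{2 \sqrt{1164745}}{281} \approx 7.6814$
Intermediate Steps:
$\sqrt{\left(\left(\frac{1}{J + 159} - 47\right) + 86\right) + 20} = \sqrt{\left(\left(\frac{1}{122 + 159} - 47\right) + 86\right) + 20} = \sqrt{\left(\left(\frac{1}{281} - 47\right) + 86\right) + 20} = \sqrt{\left(- \frac{13206}{281} + 86\right) + 20} = \sqrt{\frac{10960}{281} + 20} = \sqrt{\frac{16580}{281}} = \frac{2 \sqrt{1164745}}{281}$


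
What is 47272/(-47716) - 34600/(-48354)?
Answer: -79352086/288407433 ≈ -0.27514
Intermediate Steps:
47272/(-47716) - 34600/(-48354) = 47272*(-1/47716) - 34600*(-1/48354) = -11818/11929 + 17300/24177 = -79352086/288407433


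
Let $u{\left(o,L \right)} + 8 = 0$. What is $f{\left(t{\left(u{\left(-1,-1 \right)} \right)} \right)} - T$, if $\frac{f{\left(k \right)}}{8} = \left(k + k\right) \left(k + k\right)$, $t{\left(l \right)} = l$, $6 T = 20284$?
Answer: $- \frac{3998}{3} \approx -1332.7$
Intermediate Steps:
$T = \frac{10142}{3}$ ($T = \frac{1}{6} \cdot 20284 = \frac{10142}{3} \approx 3380.7$)
$u{\left(o,L \right)} = -8$ ($u{\left(o,L \right)} = -8 + 0 = -8$)
$f{\left(k \right)} = 32 k^{2}$ ($f{\left(k \right)} = 8 \left(k + k\right) \left(k + k\right) = 8 \cdot 2 k 2 k = 8 \cdot 4 k^{2} = 32 k^{2}$)
$f{\left(t{\left(u{\left(-1,-1 \right)} \right)} \right)} - T = 32 \left(-8\right)^{2} - \frac{10142}{3} = 32 \cdot 64 - \frac{10142}{3} = 2048 - \frac{10142}{3} = - \frac{3998}{3}$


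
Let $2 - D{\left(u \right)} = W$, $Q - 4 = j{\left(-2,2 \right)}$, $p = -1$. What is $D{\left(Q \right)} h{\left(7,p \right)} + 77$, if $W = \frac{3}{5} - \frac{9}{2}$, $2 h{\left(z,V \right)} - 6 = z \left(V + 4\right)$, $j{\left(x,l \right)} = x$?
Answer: $\frac{3133}{20} \approx 156.65$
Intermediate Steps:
$h{\left(z,V \right)} = 3 + \frac{z \left(4 + V\right)}{2}$ ($h{\left(z,V \right)} = 3 + \frac{z \left(V + 4\right)}{2} = 3 + \frac{z \left(4 + V\right)}{2}$)
$W = - \frac{39}{10}$ ($W = 3 \cdot \frac{1}{5} - \frac{9}{2} = \frac{3}{5} - \frac{9}{2} = - \frac{39}{10} \approx -3.9$)
$Q = 2$ ($Q = 4 - 2 = 2$)
$D{\left(u \right)} = \frac{59}{10}$ ($D{\left(u \right)} = 2 - - \frac{39}{10} = 2 + \frac{39}{10} = \frac{59}{10}$)
$D{\left(Q \right)} h{\left(7,p \right)} + 77 = \frac{59 \left(3 + 2 \cdot 7 + \frac{1}{2} \left(-1\right) 7\right)}{10} + 77 = \frac{59 \left(3 + 14 - \frac{7}{2}\right)}{10} + 77 = \frac{59}{10} \cdot \frac{27}{2} + 77 = \frac{1593}{20} + 77 = \frac{3133}{20}$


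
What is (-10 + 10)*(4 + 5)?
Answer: 0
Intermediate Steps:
(-10 + 10)*(4 + 5) = 0*9 = 0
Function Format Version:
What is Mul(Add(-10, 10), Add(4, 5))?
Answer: 0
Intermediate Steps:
Mul(Add(-10, 10), Add(4, 5)) = Mul(0, 9) = 0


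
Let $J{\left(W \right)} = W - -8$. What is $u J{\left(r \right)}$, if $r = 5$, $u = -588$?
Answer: $-7644$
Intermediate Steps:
$J{\left(W \right)} = 8 + W$ ($J{\left(W \right)} = W + 8 = 8 + W$)
$u J{\left(r \right)} = - 588 \left(8 + 5\right) = \left(-588\right) 13 = -7644$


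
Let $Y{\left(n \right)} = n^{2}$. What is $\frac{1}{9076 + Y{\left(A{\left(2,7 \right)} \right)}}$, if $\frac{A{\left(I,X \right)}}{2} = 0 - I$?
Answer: $\frac{1}{9092} \approx 0.00010999$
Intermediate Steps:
$A{\left(I,X \right)} = - 2 I$ ($A{\left(I,X \right)} = 2 \left(0 - I\right) = 2 \left(- I\right) = - 2 I$)
$\frac{1}{9076 + Y{\left(A{\left(2,7 \right)} \right)}} = \frac{1}{9076 + \left(\left(-2\right) 2\right)^{2}} = \frac{1}{9076 + \left(-4\right)^{2}} = \frac{1}{9076 + 16} = \frac{1}{9092}$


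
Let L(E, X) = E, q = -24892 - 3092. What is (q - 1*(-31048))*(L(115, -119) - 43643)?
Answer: -133369792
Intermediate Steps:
q = -27984
(q - 1*(-31048))*(L(115, -119) - 43643) = (-27984 - 1*(-31048))*(115 - 43643) = (-27984 + 31048)*(-43528) = 3064*(-43528) = -133369792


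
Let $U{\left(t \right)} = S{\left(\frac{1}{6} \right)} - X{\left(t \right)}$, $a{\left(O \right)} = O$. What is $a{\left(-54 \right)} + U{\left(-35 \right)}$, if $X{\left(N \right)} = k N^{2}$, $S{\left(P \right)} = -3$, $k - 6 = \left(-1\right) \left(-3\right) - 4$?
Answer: $-6182$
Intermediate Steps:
$k = 5$ ($k = 6 - 1 = 5$)
$X{\left(N \right)} = 5 N^{2}$
$U{\left(t \right)} = -3 - 5 t^{2}$
$a{\left(-54 \right)} + U{\left(-35 \right)} = -54 - \left(3 + 5 \left(-35\right)^{2}\right) = -54 - 6128 = -6182$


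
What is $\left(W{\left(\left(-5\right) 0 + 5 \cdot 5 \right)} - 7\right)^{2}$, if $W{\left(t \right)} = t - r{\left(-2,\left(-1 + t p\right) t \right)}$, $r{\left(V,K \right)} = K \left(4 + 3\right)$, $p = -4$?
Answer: $313042249$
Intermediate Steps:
$r{\left(V,K \right)} = 7 K$ ($r{\left(V,K \right)} = K 7 = 7 K$)
$W{\left(t \right)} = t - 7 t \left(-1 - 4 t\right)$ ($W{\left(t \right)} = t - 7 \left(-1 + t \left(-4\right)\right) t = t - 7 \left(-1 - 4 t\right) t = t - 7 t \left(-1 - 4 t\right)$)
$\left(W{\left(\left(-5\right) 0 + 5 \cdot 5 \right)} - 7\right)^{2} = \left(4 \left(\left(-5\right) 0 + 5 \cdot 5\right) \left(2 + 7 \left(\left(-5\right) 0 + 5 \cdot 5\right)\right) - 7\right)^{2} = \left(4 \left(0 + 25\right) \left(2 + 7 \left(0 + 25\right)\right) - 7\right)^{2} = \left(4 \cdot 25 \left(2 + 7 \cdot 25\right) - 7\right)^{2} = \left(4 \cdot 25 \left(2 + 175\right) - 7\right)^{2} = \left(4 \cdot 25 \cdot 177 - 7\right)^{2} = \left(17700 - 7\right)^{2} = 17693^{2} = 313042249$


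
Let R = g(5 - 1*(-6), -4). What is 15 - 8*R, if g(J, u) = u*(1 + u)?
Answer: -81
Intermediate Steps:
R = 12 (R = -4*(1 - 4) = -4*(-3) = 12)
15 - 8*R = 15 - 8*12 = 15 - 96 = -81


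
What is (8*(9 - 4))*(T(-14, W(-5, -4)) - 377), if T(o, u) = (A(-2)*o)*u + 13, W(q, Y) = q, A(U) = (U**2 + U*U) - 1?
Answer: 5040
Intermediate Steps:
A(U) = -1 + 2*U**2 (A(U) = (U**2 + U**2) - 1 = 2*U**2 - 1 = -1 + 2*U**2)
T(o, u) = 13 + 7*o*u (T(o, u) = ((-1 + 2*(-2)**2)*o)*u + 13 = ((-1 + 2*4)*o)*u + 13 = ((-1 + 8)*o)*u + 13 = (7*o)*u + 13 = 7*o*u + 13 = 13 + 7*o*u)
(8*(9 - 4))*(T(-14, W(-5, -4)) - 377) = (8*(9 - 4))*((13 + 7*(-14)*(-5)) - 377) = (8*5)*((13 + 490) - 377) = 40*(503 - 377) = 40*126 = 5040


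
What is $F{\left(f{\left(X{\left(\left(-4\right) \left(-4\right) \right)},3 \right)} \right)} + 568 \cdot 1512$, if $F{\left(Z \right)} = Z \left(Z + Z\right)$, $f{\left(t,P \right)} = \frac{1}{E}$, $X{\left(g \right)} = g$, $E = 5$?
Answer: $\frac{21470402}{25} \approx 8.5882 \cdot 10^{5}$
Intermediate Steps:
$f{\left(t,P \right)} = \frac{1}{5}$
$F{\left(Z \right)} = 2 Z^{2}$ ($F{\left(Z \right)} = Z 2 Z = 2 Z^{2}$)
$F{\left(f{\left(X{\left(\left(-4\right) \left(-4\right) \right)},3 \right)} \right)} + 568 \cdot 1512 = \frac{2}{25} + 568 \cdot 1512 = 2 \cdot \frac{1}{25} + 858816 = \frac{2}{25} + 858816 = \frac{21470402}{25}$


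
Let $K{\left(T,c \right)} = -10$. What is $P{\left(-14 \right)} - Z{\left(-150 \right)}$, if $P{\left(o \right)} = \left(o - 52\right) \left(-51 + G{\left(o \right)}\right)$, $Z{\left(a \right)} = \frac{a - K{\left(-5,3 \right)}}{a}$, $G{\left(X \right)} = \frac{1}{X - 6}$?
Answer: $\frac{101051}{30} \approx 3368.4$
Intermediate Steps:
$G{\left(X \right)} = \frac{1}{-6 + X}$
$Z{\left(a \right)} = \frac{10 + a}{a}$ ($Z{\left(a \right)} = \frac{a - -10}{a} = \frac{a + 10}{a} = \frac{10 + a}{a}$)
$P{\left(o \right)} = \left(-52 + o\right) \left(-51 + \frac{1}{-6 + o}\right)$ ($P{\left(o \right)} = \left(o - 52\right) \left(-51 + \frac{1}{-6 + o}\right) = \left(-52 + o\right) \left(-51 + \frac{1}{-6 + o}\right)$)
$P{\left(-14 \right)} - Z{\left(-150 \right)} = \frac{-15964 - 51 \left(-14\right)^{2} + 2959 \left(-14\right)}{-6 - 14} - \frac{10 - 150}{-150} = \frac{-15964 - 9996 - 41426}{-20} - \left(- \frac{1}{150}\right) \left(-140\right) = - \frac{-15964 - 9996 - 41426}{20} - \frac{14}{15} = \left(- \frac{1}{20}\right) \left(-67386\right) - \frac{14}{15} = \frac{33693}{10} - \frac{14}{15} = \frac{101051}{30}$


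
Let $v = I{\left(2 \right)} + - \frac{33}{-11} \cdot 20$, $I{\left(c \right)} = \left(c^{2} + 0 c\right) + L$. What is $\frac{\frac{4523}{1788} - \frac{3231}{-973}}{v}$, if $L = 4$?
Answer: $\frac{10177907}{118301232} \approx 0.086034$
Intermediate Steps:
$I{\left(c \right)} = 4 + c^{2}$ ($I{\left(c \right)} = \left(c^{2} + 0 c\right) + 4 = \left(c^{2} + 0\right) + 4 = c^{2} + 4 = 4 + c^{2}$)
$v = 68$ ($v = \left(4 + 2^{2}\right) + - \frac{33}{-11} \cdot 20 = \left(4 + 4\right) + \left(-33\right) \left(- \frac{1}{11}\right) 20 = 8 + 3 \cdot 20 = 8 + 60 = 68$)
$\frac{\frac{4523}{1788} - \frac{3231}{-973}}{v} = \frac{\frac{4523}{1788} - \frac{3231}{-973}}{68} = \left(4523 \cdot \frac{1}{1788} - - \frac{3231}{973}\right) \frac{1}{68} = \left(\frac{4523}{1788} + \frac{3231}{973}\right) \frac{1}{68} = \frac{10177907}{1739724} \cdot \frac{1}{68} = \frac{10177907}{118301232}$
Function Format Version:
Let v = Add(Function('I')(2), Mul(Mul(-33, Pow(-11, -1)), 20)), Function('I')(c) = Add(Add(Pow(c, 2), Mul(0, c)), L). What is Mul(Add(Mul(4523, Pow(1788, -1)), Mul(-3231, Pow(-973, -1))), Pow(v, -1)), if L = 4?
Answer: Rational(10177907, 118301232) ≈ 0.086034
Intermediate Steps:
Function('I')(c) = Add(4, Pow(c, 2)) (Function('I')(c) = Add(Add(Pow(c, 2), Mul(0, c)), 4) = Add(Add(Pow(c, 2), 0), 4) = Add(Pow(c, 2), 4) = Add(4, Pow(c, 2)))
v = 68 (v = Add(Add(4, Pow(2, 2)), Mul(Mul(-33, Pow(-11, -1)), 20)) = Add(Add(4, 4), Mul(Mul(-33, Rational(-1, 11)), 20)) = Add(8, Mul(3, 20)) = Add(8, 60) = 68)
Mul(Add(Mul(4523, Pow(1788, -1)), Mul(-3231, Pow(-973, -1))), Pow(v, -1)) = Mul(Add(Mul(4523, Pow(1788, -1)), Mul(-3231, Pow(-973, -1))), Pow(68, -1)) = Mul(Add(Mul(4523, Rational(1, 1788)), Mul(-3231, Rational(-1, 973))), Rational(1, 68)) = Mul(Add(Rational(4523, 1788), Rational(3231, 973)), Rational(1, 68)) = Mul(Rational(10177907, 1739724), Rational(1, 68)) = Rational(10177907, 118301232)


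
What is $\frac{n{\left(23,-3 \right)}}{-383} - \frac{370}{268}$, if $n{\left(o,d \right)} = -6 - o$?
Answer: $- \frac{66969}{51322} \approx -1.3049$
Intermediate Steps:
$\frac{n{\left(23,-3 \right)}}{-383} - \frac{370}{268} = \frac{-6 - 23}{-383} - \frac{370}{268} = \left(-6 - 23\right) \left(- \frac{1}{383}\right) - \frac{185}{134} = \left(-29\right) \left(- \frac{1}{383}\right) - \frac{185}{134} = \frac{29}{383} - \frac{185}{134} = - \frac{66969}{51322}$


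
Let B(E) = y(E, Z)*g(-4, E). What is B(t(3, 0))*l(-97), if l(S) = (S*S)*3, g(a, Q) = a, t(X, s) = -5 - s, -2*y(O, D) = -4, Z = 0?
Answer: -225816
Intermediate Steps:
y(O, D) = 2 (y(O, D) = -1/2*(-4) = 2)
B(E) = -8 (B(E) = 2*(-4) = -8)
l(S) = 3*S**2 (l(S) = S**2*3 = 3*S**2)
B(t(3, 0))*l(-97) = -24*(-97)**2 = -24*9409 = -8*28227 = -225816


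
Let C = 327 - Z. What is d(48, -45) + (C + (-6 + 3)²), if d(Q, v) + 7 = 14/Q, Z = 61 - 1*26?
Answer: 7063/24 ≈ 294.29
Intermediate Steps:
Z = 35 (Z = 61 - 26 = 35)
d(Q, v) = -7 + 14/Q
C = 292 (C = 327 - 1*35 = 327 - 35 = 292)
d(48, -45) + (C + (-6 + 3)²) = (-7 + 14/48) + (292 + (-6 + 3)²) = (-7 + 14*(1/48)) + (292 + (-3)²) = (-7 + 7/24) + (292 + 9) = -161/24 + 301 = 7063/24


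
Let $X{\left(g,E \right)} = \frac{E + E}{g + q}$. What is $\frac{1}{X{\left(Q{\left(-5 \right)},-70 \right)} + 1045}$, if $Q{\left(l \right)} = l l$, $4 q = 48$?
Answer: $\frac{37}{38525} \approx 0.00096042$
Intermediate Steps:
$q = 12$ ($q = \frac{1}{4} \cdot 48 = 12$)
$Q{\left(l \right)} = l^{2}$
$X{\left(g,E \right)} = \frac{2 E}{12 + g}$ ($X{\left(g,E \right)} = \frac{E + E}{g + 12} = \frac{2 E}{12 + g}$)
$\frac{1}{X{\left(Q{\left(-5 \right)},-70 \right)} + 1045} = \frac{1}{2 \left(-70\right) \frac{1}{12 + \left(-5\right)^{2}} + 1045} = \frac{1}{2 \left(-70\right) \frac{1}{12 + 25} + 1045} = \frac{1}{2 \left(-70\right) \frac{1}{37} + 1045} = \frac{1}{- \frac{140}{37} + 1045} = \frac{1}{\frac{38525}{37}} = \frac{37}{38525}$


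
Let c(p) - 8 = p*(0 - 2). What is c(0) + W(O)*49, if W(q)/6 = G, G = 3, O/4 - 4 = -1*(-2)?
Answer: 890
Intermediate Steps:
O = 24 (O = 16 + 4*(-1*(-2)) = 16 + 4*2 = 16 + 8 = 24)
W(q) = 18 (W(q) = 6*3 = 18)
c(p) = 8 - 2*p (c(p) = 8 + p*(0 - 2) = 8 + p*(-2) = 8 - 2*p)
c(0) + W(O)*49 = (8 - 2*0) + 18*49 = (8 + 0) + 882 = 8 + 882 = 890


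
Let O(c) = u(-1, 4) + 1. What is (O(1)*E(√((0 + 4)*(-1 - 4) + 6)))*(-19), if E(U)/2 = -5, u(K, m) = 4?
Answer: 950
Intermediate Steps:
E(U) = -10 (E(U) = 2*(-5) = -10)
O(c) = 5 (O(c) = 4 + 1 = 5)
(O(1)*E(√((0 + 4)*(-1 - 4) + 6)))*(-19) = (5*(-10))*(-19) = -50*(-19) = 950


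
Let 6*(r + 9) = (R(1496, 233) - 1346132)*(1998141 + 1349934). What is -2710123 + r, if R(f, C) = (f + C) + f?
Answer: -1498723204939/2 ≈ -7.4936e+11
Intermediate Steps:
R(f, C) = C + 2*f (R(f, C) = (C + f) + f = C + 2*f)
r = -1498717784693/2 (r = -9 + (((233 + 2*1496) - 1346132)*(1998141 + 1349934))/6 = -9 + (((233 + 2992) - 1346132)*3348075)/6 = -9 + ((3225 - 1346132)*3348075)/6 = -9 + (-1342907*3348075)/6 = -9 + (1/6)*(-4496153354025) = -9 - 1498717784675/2 = -1498717784693/2 ≈ -7.4936e+11)
-2710123 + r = -2710123 - 1498717784693/2 = -1498723204939/2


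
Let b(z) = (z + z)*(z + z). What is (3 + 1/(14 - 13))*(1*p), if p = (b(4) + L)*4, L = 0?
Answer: 1024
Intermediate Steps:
b(z) = 4*z² (b(z) = (2*z)*(2*z) = 4*z²)
p = 256 (p = (4*4² + 0)*4 = (4*16 + 0)*4 = (64 + 0)*4 = 64*4 = 256)
(3 + 1/(14 - 13))*(1*p) = (3 + 1/(14 - 13))*(1*256) = (3 + 1/1)*256 = (3 + 1)*256 = 4*256 = 1024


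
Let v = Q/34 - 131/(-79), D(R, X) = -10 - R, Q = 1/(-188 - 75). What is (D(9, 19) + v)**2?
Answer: 150077665883161/499026390724 ≈ 300.74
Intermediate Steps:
Q = -1/263 (Q = 1/(-263) = -1/263 ≈ -0.0038023)
v = 1171323/706418 (v = -1/263/34 - 131/(-79) = -1/263*1/34 - 131*(-1/79) = -1/8942 + 131/79 = 1171323/706418 ≈ 1.6581)
(D(9, 19) + v)**2 = ((-10 - 1*9) + 1171323/706418)**2 = ((-10 - 9) + 1171323/706418)**2 = (-19 + 1171323/706418)**2 = (-12250619/706418)**2 = 150077665883161/499026390724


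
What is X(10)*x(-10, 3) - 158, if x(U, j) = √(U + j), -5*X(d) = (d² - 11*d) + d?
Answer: -158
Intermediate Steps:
X(d) = 2*d - d²/5 (X(d) = -((d² - 11*d) + d)/5 = -(d² - 10*d)/5 = 2*d - d²/5)
X(10)*x(-10, 3) - 158 = ((⅕)*10*(10 - 1*10))*√(-10 + 3) - 158 = ((⅕)*10*(10 - 10))*√(-7) - 158 = ((⅕)*10*0)*(I*√7) - 158 = 0*(I*√7) - 158 = 0 - 158 = -158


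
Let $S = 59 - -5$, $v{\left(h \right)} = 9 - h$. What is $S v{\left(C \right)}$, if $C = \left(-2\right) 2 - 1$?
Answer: $896$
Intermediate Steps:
$C = -5$ ($C = -4 - 1 = -5$)
$S = 64$ ($S = 59 + 5 = 64$)
$S v{\left(C \right)} = 64 \left(9 - -5\right) = 64 \left(9 + 5\right) = 64 \cdot 14 = 896$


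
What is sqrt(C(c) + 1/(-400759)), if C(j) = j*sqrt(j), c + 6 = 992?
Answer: sqrt(-400759 + 158359267215866*sqrt(986))/400759 ≈ 175.96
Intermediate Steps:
c = 986 (c = -6 + 992 = 986)
C(j) = j**(3/2)
sqrt(C(c) + 1/(-400759)) = sqrt(986**(3/2) + 1/(-400759)) = sqrt(986*sqrt(986) - 1/400759) = sqrt(-1/400759 + 986*sqrt(986))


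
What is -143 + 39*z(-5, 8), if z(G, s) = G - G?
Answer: -143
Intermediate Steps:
z(G, s) = 0
-143 + 39*z(-5, 8) = -143 + 39*0 = -143 + 0 = -143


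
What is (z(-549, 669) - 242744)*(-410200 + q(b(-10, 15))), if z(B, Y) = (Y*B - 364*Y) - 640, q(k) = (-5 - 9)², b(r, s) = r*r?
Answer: 350217626724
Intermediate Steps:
b(r, s) = r²
q(k) = 196 (q(k) = (-14)² = 196)
z(B, Y) = -640 - 364*Y + B*Y (z(B, Y) = (B*Y - 364*Y) - 640 = (-364*Y + B*Y) - 640 = -640 - 364*Y + B*Y)
(z(-549, 669) - 242744)*(-410200 + q(b(-10, 15))) = ((-640 - 364*669 - 549*669) - 242744)*(-410200 + 196) = ((-640 - 243516 - 367281) - 242744)*(-410004) = (-611437 - 242744)*(-410004) = -854181*(-410004) = 350217626724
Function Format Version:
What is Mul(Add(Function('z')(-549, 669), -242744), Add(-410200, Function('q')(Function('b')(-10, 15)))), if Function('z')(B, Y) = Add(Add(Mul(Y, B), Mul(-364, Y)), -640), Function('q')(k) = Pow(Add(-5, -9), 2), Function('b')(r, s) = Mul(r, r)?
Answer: 350217626724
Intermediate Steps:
Function('b')(r, s) = Pow(r, 2)
Function('q')(k) = 196 (Function('q')(k) = Pow(-14, 2) = 196)
Function('z')(B, Y) = Add(-640, Mul(-364, Y), Mul(B, Y)) (Function('z')(B, Y) = Add(Add(Mul(B, Y), Mul(-364, Y)), -640) = Add(Add(Mul(-364, Y), Mul(B, Y)), -640) = Add(-640, Mul(-364, Y), Mul(B, Y)))
Mul(Add(Function('z')(-549, 669), -242744), Add(-410200, Function('q')(Function('b')(-10, 15)))) = Mul(Add(Add(-640, Mul(-364, 669), Mul(-549, 669)), -242744), Add(-410200, 196)) = Mul(Add(Add(-640, -243516, -367281), -242744), -410004) = Mul(Add(-611437, -242744), -410004) = Mul(-854181, -410004) = 350217626724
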